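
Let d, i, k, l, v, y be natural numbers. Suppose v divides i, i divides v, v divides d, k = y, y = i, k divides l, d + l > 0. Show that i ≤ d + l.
v divides i and i divides v, hence v = i. Since v divides d, i divides d. k = y and y = i, so k = i. Since k divides l, i divides l. Since i divides d, i divides d + l. Since d + l > 0, i ≤ d + l.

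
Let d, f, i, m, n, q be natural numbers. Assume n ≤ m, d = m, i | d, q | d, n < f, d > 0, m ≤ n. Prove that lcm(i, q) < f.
Since m ≤ n and n ≤ m, m = n. Since d = m, d = n. i | d and q | d, hence lcm(i, q) | d. d > 0, so lcm(i, q) ≤ d. d = n, so lcm(i, q) ≤ n. Since n < f, lcm(i, q) < f.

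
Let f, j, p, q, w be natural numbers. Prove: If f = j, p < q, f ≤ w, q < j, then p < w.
p < q and q < j, therefore p < j. From f = j and f ≤ w, j ≤ w. Because p < j, p < w.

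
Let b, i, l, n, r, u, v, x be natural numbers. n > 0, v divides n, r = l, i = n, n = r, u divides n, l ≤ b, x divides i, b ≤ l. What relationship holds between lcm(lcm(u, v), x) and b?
lcm(lcm(u, v), x) ≤ b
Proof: l ≤ b and b ≤ l, so l = b. n = r and r = l, so n = l. u divides n and v divides n, hence lcm(u, v) divides n. Since i = n and x divides i, x divides n. lcm(u, v) divides n, so lcm(lcm(u, v), x) divides n. Since n > 0, lcm(lcm(u, v), x) ≤ n. n = l, so lcm(lcm(u, v), x) ≤ l. l = b, so lcm(lcm(u, v), x) ≤ b.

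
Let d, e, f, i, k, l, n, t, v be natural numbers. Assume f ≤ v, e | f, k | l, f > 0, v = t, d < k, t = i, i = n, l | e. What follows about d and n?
d < n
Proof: Since v = t and t = i, v = i. i = n, so v = n. Since k | l and l | e, k | e. e | f, so k | f. Since f > 0, k ≤ f. f ≤ v, so k ≤ v. From v = n, k ≤ n. d < k, so d < n.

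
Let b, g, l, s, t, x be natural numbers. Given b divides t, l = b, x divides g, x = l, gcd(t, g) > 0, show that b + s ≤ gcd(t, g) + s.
Because x = l and l = b, x = b. Since x divides g, b divides g. Because b divides t, b divides gcd(t, g). Since gcd(t, g) > 0, b ≤ gcd(t, g). Then b + s ≤ gcd(t, g) + s.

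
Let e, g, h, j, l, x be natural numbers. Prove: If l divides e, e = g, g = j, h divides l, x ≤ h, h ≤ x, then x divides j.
Because e = g and g = j, e = j. From h ≤ x and x ≤ h, h = x. h divides l and l divides e, therefore h divides e. Since h = x, x divides e. Since e = j, x divides j.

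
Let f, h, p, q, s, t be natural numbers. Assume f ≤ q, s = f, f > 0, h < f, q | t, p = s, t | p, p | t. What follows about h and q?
h < q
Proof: t | p and p | t, thus t = p. p = s and s = f, thus p = f. Since t = p, t = f. Because q | t, q | f. f > 0, so q ≤ f. Since f ≤ q, f = q. Since h < f, h < q.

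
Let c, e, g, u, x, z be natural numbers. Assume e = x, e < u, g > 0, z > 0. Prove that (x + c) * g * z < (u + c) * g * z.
From e = x and e < u, x < u. Then x + c < u + c. Since g > 0, by multiplying by a positive, (x + c) * g < (u + c) * g. Because z > 0, by multiplying by a positive, (x + c) * g * z < (u + c) * g * z.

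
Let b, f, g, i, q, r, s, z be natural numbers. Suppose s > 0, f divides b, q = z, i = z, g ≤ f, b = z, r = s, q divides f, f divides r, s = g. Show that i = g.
q = z and q divides f, thus z divides f. b = z and f divides b, thus f divides z. Since z divides f, z = f. i = z, so i = f. r = s and f divides r, hence f divides s. From s > 0, f ≤ s. Because s = g, f ≤ g. g ≤ f, so f = g. Since i = f, i = g.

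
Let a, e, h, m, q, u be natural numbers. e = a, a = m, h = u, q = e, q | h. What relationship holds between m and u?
m | u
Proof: e = a and a = m, thus e = m. q = e and q | h, thus e | h. From h = u, e | u. Since e = m, m | u.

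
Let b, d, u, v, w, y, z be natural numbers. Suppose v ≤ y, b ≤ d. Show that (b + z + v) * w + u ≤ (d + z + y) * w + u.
Since b ≤ d, b + z ≤ d + z. v ≤ y, so b + z + v ≤ d + z + y. Then (b + z + v) * w ≤ (d + z + y) * w. Then (b + z + v) * w + u ≤ (d + z + y) * w + u.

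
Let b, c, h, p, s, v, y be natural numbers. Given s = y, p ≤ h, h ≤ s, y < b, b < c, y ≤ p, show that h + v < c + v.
y ≤ p and p ≤ h, hence y ≤ h. Since s = y and h ≤ s, h ≤ y. Since y ≤ h, y = h. y < b and b < c, so y < c. y = h, so h < c. Then h + v < c + v.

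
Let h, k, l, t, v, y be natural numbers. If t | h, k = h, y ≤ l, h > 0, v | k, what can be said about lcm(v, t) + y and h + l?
lcm(v, t) + y ≤ h + l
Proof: k = h and v | k, hence v | h. Because t | h, lcm(v, t) | h. Since h > 0, lcm(v, t) ≤ h. y ≤ l, so lcm(v, t) + y ≤ h + l.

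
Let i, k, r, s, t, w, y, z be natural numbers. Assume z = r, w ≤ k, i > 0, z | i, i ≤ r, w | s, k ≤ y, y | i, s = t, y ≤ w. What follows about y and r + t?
y | r + t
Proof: z = r and z | i, therefore r | i. i > 0, so r ≤ i. i ≤ r, so i = r. y | i, so y | r. w ≤ k and k ≤ y, thus w ≤ y. Because y ≤ w, w = y. s = t and w | s, thus w | t. w = y, so y | t. y | r, so y | r + t.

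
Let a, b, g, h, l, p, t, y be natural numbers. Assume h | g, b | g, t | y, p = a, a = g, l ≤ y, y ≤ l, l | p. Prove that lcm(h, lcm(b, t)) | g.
p = a and a = g, hence p = g. Because l ≤ y and y ≤ l, l = y. Since l | p, y | p. Since p = g, y | g. t | y, so t | g. b | g, so lcm(b, t) | g. h | g, so lcm(h, lcm(b, t)) | g.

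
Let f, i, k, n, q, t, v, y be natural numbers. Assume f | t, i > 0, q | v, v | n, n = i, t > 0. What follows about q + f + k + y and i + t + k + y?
q + f + k + y ≤ i + t + k + y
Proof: q | v and v | n, hence q | n. Since n = i, q | i. i > 0, so q ≤ i. Since f | t and t > 0, f ≤ t. Then f + k ≤ t + k. Then f + k + y ≤ t + k + y. Since q ≤ i, q + f + k + y ≤ i + t + k + y.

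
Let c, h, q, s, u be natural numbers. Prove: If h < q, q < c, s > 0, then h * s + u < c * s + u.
h < q and q < c, therefore h < c. Since s > 0, by multiplying by a positive, h * s < c * s. Then h * s + u < c * s + u.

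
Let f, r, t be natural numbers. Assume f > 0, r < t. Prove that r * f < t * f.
r < t and f > 0. By multiplying by a positive, r * f < t * f.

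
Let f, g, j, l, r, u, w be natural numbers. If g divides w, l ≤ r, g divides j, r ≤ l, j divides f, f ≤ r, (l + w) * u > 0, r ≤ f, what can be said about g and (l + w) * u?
g ≤ (l + w) * u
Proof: From f ≤ r and r ≤ f, f = r. From r ≤ l and l ≤ r, r = l. Since f = r, f = l. j divides f, so j divides l. From g divides j, g divides l. Since g divides w, g divides l + w. Then g divides (l + w) * u. From (l + w) * u > 0, g ≤ (l + w) * u.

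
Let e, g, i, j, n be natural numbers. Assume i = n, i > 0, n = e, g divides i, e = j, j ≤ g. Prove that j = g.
i = n and n = e, so i = e. Because e = j, i = j. From g divides i and i > 0, g ≤ i. Because i = j, g ≤ j. Since j ≤ g, g = j. Then j = g.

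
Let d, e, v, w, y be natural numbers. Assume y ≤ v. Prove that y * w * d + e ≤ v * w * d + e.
Because y ≤ v, by multiplying by a non-negative, y * w ≤ v * w. By multiplying by a non-negative, y * w * d ≤ v * w * d. Then y * w * d + e ≤ v * w * d + e.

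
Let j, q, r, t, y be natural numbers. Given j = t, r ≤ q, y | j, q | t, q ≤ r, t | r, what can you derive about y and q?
y | q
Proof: Since r ≤ q and q ≤ r, r = q. Since t | r, t | q. q | t, so t = q. j = t, so j = q. Since y | j, y | q.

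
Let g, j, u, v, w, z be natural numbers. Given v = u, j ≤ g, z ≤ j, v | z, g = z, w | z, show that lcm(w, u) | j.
g = z and j ≤ g, so j ≤ z. Because z ≤ j, z = j. From v = u and v | z, u | z. Since w | z, lcm(w, u) | z. z = j, so lcm(w, u) | j.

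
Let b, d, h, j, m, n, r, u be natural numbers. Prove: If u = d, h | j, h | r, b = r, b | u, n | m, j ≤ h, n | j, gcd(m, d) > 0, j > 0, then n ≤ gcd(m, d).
h | j and j > 0, so h ≤ j. j ≤ h, so j = h. Because n | j, n | h. Since b = r and b | u, r | u. u = d, so r | d. Since h | r, h | d. Since n | h, n | d. n | m, so n | gcd(m, d). gcd(m, d) > 0, so n ≤ gcd(m, d).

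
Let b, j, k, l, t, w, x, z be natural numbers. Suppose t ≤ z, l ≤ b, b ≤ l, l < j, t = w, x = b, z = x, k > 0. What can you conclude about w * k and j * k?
w * k < j * k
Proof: z = x and x = b, so z = b. From t = w and t ≤ z, w ≤ z. Since z = b, w ≤ b. l ≤ b and b ≤ l, so l = b. Since l < j, b < j. Since w ≤ b, w < j. Since k > 0, by multiplying by a positive, w * k < j * k.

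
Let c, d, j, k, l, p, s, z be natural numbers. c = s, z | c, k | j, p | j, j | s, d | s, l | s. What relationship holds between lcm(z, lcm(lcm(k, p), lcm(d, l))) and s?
lcm(z, lcm(lcm(k, p), lcm(d, l))) | s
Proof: Since c = s and z | c, z | s. Because k | j and p | j, lcm(k, p) | j. j | s, so lcm(k, p) | s. Since d | s and l | s, lcm(d, l) | s. Since lcm(k, p) | s, lcm(lcm(k, p), lcm(d, l)) | s. From z | s, lcm(z, lcm(lcm(k, p), lcm(d, l))) | s.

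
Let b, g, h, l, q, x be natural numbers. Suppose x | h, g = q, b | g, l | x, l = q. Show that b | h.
g = q and b | g, hence b | q. From l = q and l | x, q | x. b | q, so b | x. Since x | h, b | h.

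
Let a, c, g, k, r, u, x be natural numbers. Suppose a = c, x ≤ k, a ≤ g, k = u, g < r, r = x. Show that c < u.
a ≤ g and g < r, therefore a < r. Because a = c, c < r. r = x, so c < x. k = u and x ≤ k, thus x ≤ u. c < x, so c < u.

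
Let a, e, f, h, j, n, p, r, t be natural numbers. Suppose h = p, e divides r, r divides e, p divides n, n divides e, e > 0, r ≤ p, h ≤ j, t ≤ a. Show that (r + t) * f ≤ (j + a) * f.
e divides r and r divides e, therefore e = r. Because p divides n and n divides e, p divides e. e > 0, so p ≤ e. e = r, so p ≤ r. Since r ≤ p, p = r. Since h = p, h = r. h ≤ j, so r ≤ j. Since t ≤ a, r + t ≤ j + a. By multiplying by a non-negative, (r + t) * f ≤ (j + a) * f.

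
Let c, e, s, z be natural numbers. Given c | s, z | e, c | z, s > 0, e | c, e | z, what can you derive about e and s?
e ≤ s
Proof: z | e and e | z, so z = e. Since c | z, c | e. e | c, so c = e. Since c | s and s > 0, c ≤ s. c = e, so e ≤ s.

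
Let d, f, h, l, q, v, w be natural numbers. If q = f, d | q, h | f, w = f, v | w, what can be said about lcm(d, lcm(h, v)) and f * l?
lcm(d, lcm(h, v)) | f * l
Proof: From q = f and d | q, d | f. From w = f and v | w, v | f. Since h | f, lcm(h, v) | f. d | f, so lcm(d, lcm(h, v)) | f. Then lcm(d, lcm(h, v)) | f * l.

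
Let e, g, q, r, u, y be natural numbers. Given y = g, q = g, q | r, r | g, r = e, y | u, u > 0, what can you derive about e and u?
e ≤ u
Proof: Since q = g and q | r, g | r. Since r | g, g = r. y = g, so y = r. Since r = e, y = e. From y | u and u > 0, y ≤ u. Since y = e, e ≤ u.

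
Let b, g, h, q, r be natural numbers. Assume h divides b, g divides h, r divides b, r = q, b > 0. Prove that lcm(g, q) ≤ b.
From g divides h and h divides b, g divides b. r = q and r divides b, hence q divides b. From g divides b, lcm(g, q) divides b. Since b > 0, lcm(g, q) ≤ b.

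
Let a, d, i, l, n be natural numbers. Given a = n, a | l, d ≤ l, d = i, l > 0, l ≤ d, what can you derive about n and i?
n ≤ i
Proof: From l ≤ d and d ≤ l, l = d. d = i, so l = i. a = n and a | l, therefore n | l. Since l > 0, n ≤ l. Since l = i, n ≤ i.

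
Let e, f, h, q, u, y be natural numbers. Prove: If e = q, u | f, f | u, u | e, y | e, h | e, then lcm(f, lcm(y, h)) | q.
Since u | f and f | u, u = f. u | e, so f | e. y | e and h | e, hence lcm(y, h) | e. Since f | e, lcm(f, lcm(y, h)) | e. Since e = q, lcm(f, lcm(y, h)) | q.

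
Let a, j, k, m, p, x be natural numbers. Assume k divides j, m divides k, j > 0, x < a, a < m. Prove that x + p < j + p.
Because x < a and a < m, x < m. Because m divides k and k divides j, m divides j. j > 0, so m ≤ j. Since x < m, x < j. Then x + p < j + p.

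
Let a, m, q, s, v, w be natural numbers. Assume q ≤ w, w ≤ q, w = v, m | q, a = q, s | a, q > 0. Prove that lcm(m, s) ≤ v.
q ≤ w and w ≤ q, so q = w. w = v, so q = v. Because a = q and s | a, s | q. m | q, so lcm(m, s) | q. q > 0, so lcm(m, s) ≤ q. Since q = v, lcm(m, s) ≤ v.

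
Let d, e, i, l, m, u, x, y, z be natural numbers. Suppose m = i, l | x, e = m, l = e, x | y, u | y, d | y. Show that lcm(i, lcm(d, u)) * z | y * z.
e = m and m = i, hence e = i. l | x and x | y, so l | y. Since l = e, e | y. e = i, so i | y. Since d | y and u | y, lcm(d, u) | y. i | y, so lcm(i, lcm(d, u)) | y. Then lcm(i, lcm(d, u)) * z | y * z.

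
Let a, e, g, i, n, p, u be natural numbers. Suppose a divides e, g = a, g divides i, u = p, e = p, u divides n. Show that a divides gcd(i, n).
Because g = a and g divides i, a divides i. From e = p and a divides e, a divides p. u = p and u divides n, so p divides n. Since a divides p, a divides n. a divides i, so a divides gcd(i, n).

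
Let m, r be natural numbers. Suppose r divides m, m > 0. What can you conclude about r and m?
r ≤ m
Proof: From r divides m and m > 0, by divisors are at most what they divide, r ≤ m.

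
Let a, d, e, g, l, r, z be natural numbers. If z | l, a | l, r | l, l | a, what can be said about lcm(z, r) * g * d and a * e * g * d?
lcm(z, r) * g * d | a * e * g * d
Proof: l | a and a | l, hence l = a. z | l and r | l, thus lcm(z, r) | l. Since l = a, lcm(z, r) | a. Then lcm(z, r) | a * e. Then lcm(z, r) * g | a * e * g. Then lcm(z, r) * g * d | a * e * g * d.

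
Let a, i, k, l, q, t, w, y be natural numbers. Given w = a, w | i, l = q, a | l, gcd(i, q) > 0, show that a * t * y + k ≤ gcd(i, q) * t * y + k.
From w = a and w | i, a | i. l = q and a | l, hence a | q. Because a | i, a | gcd(i, q). gcd(i, q) > 0, so a ≤ gcd(i, q). Then a * t ≤ gcd(i, q) * t. Then a * t * y ≤ gcd(i, q) * t * y. Then a * t * y + k ≤ gcd(i, q) * t * y + k.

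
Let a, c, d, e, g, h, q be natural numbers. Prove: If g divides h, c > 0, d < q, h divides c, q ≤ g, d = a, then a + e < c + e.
d = a and d < q, so a < q. Since q ≤ g, a < g. g divides h and h divides c, therefore g divides c. Since c > 0, g ≤ c. a < g, so a < c. Then a + e < c + e.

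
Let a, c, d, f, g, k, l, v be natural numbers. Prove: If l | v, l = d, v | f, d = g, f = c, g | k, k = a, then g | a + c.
k = a and g | k, so g | a. l = d and d = g, so l = g. Since l | v and v | f, l | f. f = c, so l | c. l = g, so g | c. g | a, so g | a + c.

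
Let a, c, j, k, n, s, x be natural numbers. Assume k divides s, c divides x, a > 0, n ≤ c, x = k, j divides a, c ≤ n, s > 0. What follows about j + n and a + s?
j + n ≤ a + s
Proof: j divides a and a > 0, hence j ≤ a. Since c ≤ n and n ≤ c, c = n. c divides x, so n divides x. x = k, so n divides k. Since k divides s, n divides s. s > 0, so n ≤ s. Since j ≤ a, j + n ≤ a + s.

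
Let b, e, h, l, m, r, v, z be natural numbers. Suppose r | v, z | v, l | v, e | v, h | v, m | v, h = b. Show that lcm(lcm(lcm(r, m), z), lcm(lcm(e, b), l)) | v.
Because r | v and m | v, lcm(r, m) | v. z | v, so lcm(lcm(r, m), z) | v. From h = b and h | v, b | v. Because e | v, lcm(e, b) | v. From l | v, lcm(lcm(e, b), l) | v. Since lcm(lcm(r, m), z) | v, lcm(lcm(lcm(r, m), z), lcm(lcm(e, b), l)) | v.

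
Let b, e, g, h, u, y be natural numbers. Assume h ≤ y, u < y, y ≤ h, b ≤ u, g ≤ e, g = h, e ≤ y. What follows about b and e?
b < e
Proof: h ≤ y and y ≤ h, so h = y. Because g = h, g = y. Since g ≤ e, y ≤ e. Since e ≤ y, y = e. Since u < y, u < e. Since b ≤ u, b < e.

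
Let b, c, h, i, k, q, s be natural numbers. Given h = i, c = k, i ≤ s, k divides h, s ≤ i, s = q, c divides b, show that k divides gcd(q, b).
i ≤ s and s ≤ i, so i = s. h = i, so h = s. Since s = q, h = q. Since k divides h, k divides q. c = k and c divides b, so k divides b. k divides q, so k divides gcd(q, b).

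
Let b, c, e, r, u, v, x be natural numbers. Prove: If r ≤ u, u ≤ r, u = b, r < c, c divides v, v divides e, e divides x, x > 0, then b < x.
r ≤ u and u ≤ r, thus r = u. u = b, so r = b. Since r < c, b < c. c divides v and v divides e, so c divides e. Since e divides x, c divides x. Since x > 0, c ≤ x. b < c, so b < x.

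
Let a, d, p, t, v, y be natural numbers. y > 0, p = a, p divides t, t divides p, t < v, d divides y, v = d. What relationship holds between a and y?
a < y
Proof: t divides p and p divides t, so t = p. p = a, so t = a. From v = d and t < v, t < d. Since t = a, a < d. From d divides y and y > 0, d ≤ y. Since a < d, a < y.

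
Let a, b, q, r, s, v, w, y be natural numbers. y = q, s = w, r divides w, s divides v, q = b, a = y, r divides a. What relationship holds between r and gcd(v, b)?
r divides gcd(v, b)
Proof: Since s = w and s divides v, w divides v. Since r divides w, r divides v. y = q and q = b, thus y = b. From a = y and r divides a, r divides y. Since y = b, r divides b. Since r divides v, r divides gcd(v, b).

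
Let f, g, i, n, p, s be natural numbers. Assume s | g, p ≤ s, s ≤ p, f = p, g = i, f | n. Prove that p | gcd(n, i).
From f = p and f | n, p | n. s ≤ p and p ≤ s, hence s = p. g = i and s | g, thus s | i. Since s = p, p | i. Since p | n, p | gcd(n, i).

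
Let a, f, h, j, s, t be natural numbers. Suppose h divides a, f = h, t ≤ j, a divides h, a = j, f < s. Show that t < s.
Because h divides a and a divides h, h = a. From a = j, h = j. f = h and f < s, hence h < s. h = j, so j < s. Since t ≤ j, t < s.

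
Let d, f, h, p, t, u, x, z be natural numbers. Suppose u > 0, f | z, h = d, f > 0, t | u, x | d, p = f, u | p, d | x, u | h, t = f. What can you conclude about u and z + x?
u | z + x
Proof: t = f and t | u, so f | u. Since u > 0, f ≤ u. p = f and u | p, therefore u | f. Since f > 0, u ≤ f. Since f ≤ u, f = u. Because f | z, u | z. From d | x and x | d, d = x. From h = d, h = x. Because u | h, u | x. Since u | z, u | z + x.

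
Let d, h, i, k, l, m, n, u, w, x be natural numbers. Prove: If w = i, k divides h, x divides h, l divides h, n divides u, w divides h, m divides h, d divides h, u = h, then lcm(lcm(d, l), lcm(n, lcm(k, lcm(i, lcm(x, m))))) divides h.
d divides h and l divides h, hence lcm(d, l) divides h. Since u = h and n divides u, n divides h. w = i and w divides h, therefore i divides h. Because x divides h and m divides h, lcm(x, m) divides h. Since i divides h, lcm(i, lcm(x, m)) divides h. Since k divides h, lcm(k, lcm(i, lcm(x, m))) divides h. Since n divides h, lcm(n, lcm(k, lcm(i, lcm(x, m)))) divides h. Since lcm(d, l) divides h, lcm(lcm(d, l), lcm(n, lcm(k, lcm(i, lcm(x, m))))) divides h.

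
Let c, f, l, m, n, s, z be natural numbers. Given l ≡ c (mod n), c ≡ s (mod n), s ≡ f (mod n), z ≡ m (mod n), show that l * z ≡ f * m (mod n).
Because l ≡ c (mod n) and c ≡ s (mod n), l ≡ s (mod n). Since s ≡ f (mod n), l ≡ f (mod n). Since z ≡ m (mod n), l * z ≡ f * m (mod n).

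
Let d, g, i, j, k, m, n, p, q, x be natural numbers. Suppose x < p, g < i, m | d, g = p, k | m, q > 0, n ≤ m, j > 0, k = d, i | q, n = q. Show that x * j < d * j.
From g = p and g < i, p < i. i | q and q > 0, therefore i ≤ q. Because p < i, p < q. x < p, so x < q. k = d and k | m, hence d | m. Since m | d, m = d. Because n = q and n ≤ m, q ≤ m. Since m = d, q ≤ d. Since x < q, x < d. Since j > 0, x * j < d * j.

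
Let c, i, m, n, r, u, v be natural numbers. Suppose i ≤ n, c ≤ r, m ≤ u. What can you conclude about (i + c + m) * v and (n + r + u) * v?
(i + c + m) * v ≤ (n + r + u) * v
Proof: Since i ≤ n and c ≤ r, i + c ≤ n + r. m ≤ u, so i + c + m ≤ n + r + u. Then (i + c + m) * v ≤ (n + r + u) * v.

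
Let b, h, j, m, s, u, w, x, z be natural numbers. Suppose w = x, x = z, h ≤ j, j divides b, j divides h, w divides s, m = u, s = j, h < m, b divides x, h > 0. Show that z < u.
j divides b and b divides x, thus j divides x. Since s = j and w divides s, w divides j. Since w = x, x divides j. j divides x, so j = x. From x = z, j = z. j divides h and h > 0, thus j ≤ h. Because h ≤ j, h = j. h < m, so j < m. j = z, so z < m. m = u, so z < u.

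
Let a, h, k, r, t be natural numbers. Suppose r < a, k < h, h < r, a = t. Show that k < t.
Since k < h and h < r, k < r. Since a = t and r < a, r < t. k < r, so k < t.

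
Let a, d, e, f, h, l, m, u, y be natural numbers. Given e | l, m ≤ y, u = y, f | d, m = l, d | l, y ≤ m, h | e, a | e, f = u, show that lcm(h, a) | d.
h | e and a | e, hence lcm(h, a) | e. y ≤ m and m ≤ y, thus y = m. Since m = l, y = l. f = u and u = y, hence f = y. Since f | d, y | d. y = l, so l | d. Since d | l, l = d. e | l, so e | d. From lcm(h, a) | e, lcm(h, a) | d.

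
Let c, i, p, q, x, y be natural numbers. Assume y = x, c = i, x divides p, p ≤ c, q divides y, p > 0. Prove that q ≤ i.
Because y = x and q divides y, q divides x. x divides p, so q divides p. Because p > 0, q ≤ p. From c = i and p ≤ c, p ≤ i. q ≤ p, so q ≤ i.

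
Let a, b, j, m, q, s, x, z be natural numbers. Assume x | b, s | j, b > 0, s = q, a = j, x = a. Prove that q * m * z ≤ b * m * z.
s = q and s | j, therefore q | j. Because x = a and a = j, x = j. x | b, so j | b. q | j, so q | b. Because b > 0, q ≤ b. Then q * m ≤ b * m. Then q * m * z ≤ b * m * z.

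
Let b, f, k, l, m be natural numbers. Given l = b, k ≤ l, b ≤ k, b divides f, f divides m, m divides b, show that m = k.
l = b and k ≤ l, therefore k ≤ b. b ≤ k, so k = b. b divides f and f divides m, thus b divides m. Since m divides b, b = m. From k = b, k = m. Then m = k.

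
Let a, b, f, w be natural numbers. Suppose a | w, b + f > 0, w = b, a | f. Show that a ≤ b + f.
w = b and a | w, so a | b. Since a | f, a | b + f. b + f > 0, so a ≤ b + f.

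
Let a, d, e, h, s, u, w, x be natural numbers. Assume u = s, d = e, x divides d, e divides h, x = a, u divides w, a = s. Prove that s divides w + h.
From u = s and u divides w, s divides w. Since x = a and a = s, x = s. d = e and x divides d, hence x divides e. Because x = s, s divides e. e divides h, so s divides h. Since s divides w, s divides w + h.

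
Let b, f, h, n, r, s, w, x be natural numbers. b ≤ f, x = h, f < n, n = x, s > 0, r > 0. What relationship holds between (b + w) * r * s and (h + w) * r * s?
(b + w) * r * s < (h + w) * r * s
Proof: Because n = x and x = h, n = h. From b ≤ f and f < n, b < n. Because n = h, b < h. Then b + w < h + w. Since r > 0, by multiplying by a positive, (b + w) * r < (h + w) * r. Since s > 0, by multiplying by a positive, (b + w) * r * s < (h + w) * r * s.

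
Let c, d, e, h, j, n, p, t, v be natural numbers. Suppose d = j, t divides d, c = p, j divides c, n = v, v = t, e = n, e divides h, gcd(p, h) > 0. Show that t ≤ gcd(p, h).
From d = j and t divides d, t divides j. c = p and j divides c, hence j divides p. Since t divides j, t divides p. n = v and v = t, hence n = t. e = n and e divides h, thus n divides h. From n = t, t divides h. Since t divides p, t divides gcd(p, h). Because gcd(p, h) > 0, t ≤ gcd(p, h).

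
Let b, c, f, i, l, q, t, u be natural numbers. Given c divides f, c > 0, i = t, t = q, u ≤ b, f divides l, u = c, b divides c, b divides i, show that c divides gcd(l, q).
Because c divides f and f divides l, c divides l. i = t and t = q, hence i = q. Since b divides c and c > 0, b ≤ c. u = c and u ≤ b, so c ≤ b. Since b ≤ c, b = c. b divides i, so c divides i. i = q, so c divides q. c divides l, so c divides gcd(l, q).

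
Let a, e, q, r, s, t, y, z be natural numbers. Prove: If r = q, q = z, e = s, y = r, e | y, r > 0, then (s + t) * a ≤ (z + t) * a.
r = q and q = z, therefore r = z. y = r and e | y, so e | r. e = s, so s | r. Since r > 0, s ≤ r. From r = z, s ≤ z. Then s + t ≤ z + t. Then (s + t) * a ≤ (z + t) * a.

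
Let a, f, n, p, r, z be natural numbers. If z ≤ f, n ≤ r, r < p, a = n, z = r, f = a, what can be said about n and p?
n < p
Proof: Since f = a and a = n, f = n. From z = r and z ≤ f, r ≤ f. f = n, so r ≤ n. n ≤ r, so r = n. Since r < p, n < p.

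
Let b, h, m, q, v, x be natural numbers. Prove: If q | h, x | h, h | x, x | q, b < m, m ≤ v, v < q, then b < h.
Because x | h and h | x, x = h. x | q, so h | q. Since q | h, q = h. m ≤ v and v < q, therefore m < q. b < m, so b < q. q = h, so b < h.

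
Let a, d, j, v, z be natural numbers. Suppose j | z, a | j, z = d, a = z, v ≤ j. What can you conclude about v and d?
v ≤ d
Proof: From a = z and a | j, z | j. j | z, so j = z. Because v ≤ j, v ≤ z. z = d, so v ≤ d.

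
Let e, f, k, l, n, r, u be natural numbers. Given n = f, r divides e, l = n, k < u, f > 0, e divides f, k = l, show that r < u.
From r divides e and e divides f, r divides f. Since f > 0, r ≤ f. l = n and n = f, so l = f. k = l and k < u, so l < u. Since l = f, f < u. Since r ≤ f, r < u.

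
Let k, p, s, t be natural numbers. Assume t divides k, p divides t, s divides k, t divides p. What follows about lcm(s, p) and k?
lcm(s, p) divides k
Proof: t divides p and p divides t, thus t = p. t divides k, so p divides k. s divides k, so lcm(s, p) divides k.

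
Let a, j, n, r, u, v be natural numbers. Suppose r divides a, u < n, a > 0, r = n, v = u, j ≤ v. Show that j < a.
From v = u and j ≤ v, j ≤ u. u < n, so j < n. Since r = n and r divides a, n divides a. a > 0, so n ≤ a. Because j < n, j < a.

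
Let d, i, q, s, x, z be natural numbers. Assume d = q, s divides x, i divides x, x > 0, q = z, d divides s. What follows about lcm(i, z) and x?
lcm(i, z) ≤ x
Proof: Since d = q and d divides s, q divides s. s divides x, so q divides x. Since q = z, z divides x. i divides x, so lcm(i, z) divides x. x > 0, so lcm(i, z) ≤ x.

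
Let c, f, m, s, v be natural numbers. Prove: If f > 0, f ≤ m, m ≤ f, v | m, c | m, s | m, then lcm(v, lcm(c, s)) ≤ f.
m ≤ f and f ≤ m, therefore m = f. From c | m and s | m, lcm(c, s) | m. v | m, so lcm(v, lcm(c, s)) | m. m = f, so lcm(v, lcm(c, s)) | f. Since f > 0, lcm(v, lcm(c, s)) ≤ f.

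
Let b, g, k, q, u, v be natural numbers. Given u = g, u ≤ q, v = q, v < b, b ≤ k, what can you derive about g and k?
g < k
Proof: From u = g and u ≤ q, g ≤ q. v < b and b ≤ k, thus v < k. Since v = q, q < k. Since g ≤ q, g < k.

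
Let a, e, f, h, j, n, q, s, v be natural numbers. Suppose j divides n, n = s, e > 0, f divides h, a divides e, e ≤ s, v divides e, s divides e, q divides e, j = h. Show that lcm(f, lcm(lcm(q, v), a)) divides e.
Because s divides e and e > 0, s ≤ e. Since e ≤ s, s = e. Because n = s, n = e. j = h and j divides n, so h divides n. f divides h, so f divides n. Because n = e, f divides e. q divides e and v divides e, hence lcm(q, v) divides e. Since a divides e, lcm(lcm(q, v), a) divides e. Since f divides e, lcm(f, lcm(lcm(q, v), a)) divides e.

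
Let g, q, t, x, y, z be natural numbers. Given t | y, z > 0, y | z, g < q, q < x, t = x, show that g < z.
g < q and q < x, hence g < x. From t = x and t | y, x | y. Since y | z, x | z. Since z > 0, x ≤ z. Since g < x, g < z.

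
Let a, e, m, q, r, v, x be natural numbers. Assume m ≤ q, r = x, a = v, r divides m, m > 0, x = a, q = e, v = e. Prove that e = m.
r = x and x = a, hence r = a. Because r divides m, a divides m. a = v, so v divides m. v = e, so e divides m. Since m > 0, e ≤ m. Since q = e and m ≤ q, m ≤ e. From e ≤ m, e = m.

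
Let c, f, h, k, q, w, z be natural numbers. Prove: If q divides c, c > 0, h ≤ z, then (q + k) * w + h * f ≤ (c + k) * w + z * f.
q divides c and c > 0, so q ≤ c. Then q + k ≤ c + k. By multiplying by a non-negative, (q + k) * w ≤ (c + k) * w. Because h ≤ z, by multiplying by a non-negative, h * f ≤ z * f. Since (q + k) * w ≤ (c + k) * w, (q + k) * w + h * f ≤ (c + k) * w + z * f.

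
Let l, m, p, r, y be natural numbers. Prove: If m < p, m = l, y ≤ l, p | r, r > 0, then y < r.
m = l and m < p, therefore l < p. Since y ≤ l, y < p. p | r and r > 0, thus p ≤ r. Since y < p, y < r.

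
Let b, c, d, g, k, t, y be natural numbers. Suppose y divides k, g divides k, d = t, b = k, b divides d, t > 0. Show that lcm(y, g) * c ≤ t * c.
y divides k and g divides k, thus lcm(y, g) divides k. b = k and b divides d, so k divides d. Since d = t, k divides t. Because lcm(y, g) divides k, lcm(y, g) divides t. Since t > 0, lcm(y, g) ≤ t. By multiplying by a non-negative, lcm(y, g) * c ≤ t * c.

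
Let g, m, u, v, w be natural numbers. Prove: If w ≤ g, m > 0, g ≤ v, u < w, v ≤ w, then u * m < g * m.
g ≤ v and v ≤ w, therefore g ≤ w. w ≤ g, so w = g. u < w, so u < g. Since m > 0, u * m < g * m.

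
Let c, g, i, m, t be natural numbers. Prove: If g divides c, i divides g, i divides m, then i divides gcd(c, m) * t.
i divides g and g divides c, therefore i divides c. Since i divides m, i divides gcd(c, m). Then i divides gcd(c, m) * t.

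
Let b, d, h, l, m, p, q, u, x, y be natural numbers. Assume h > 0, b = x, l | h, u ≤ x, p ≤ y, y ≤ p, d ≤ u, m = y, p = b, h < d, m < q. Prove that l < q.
Since l | h and h > 0, l ≤ h. From h < d, l < d. Since d ≤ u and u ≤ x, d ≤ x. Since l < d, l < x. y ≤ p and p ≤ y, hence y = p. Since p = b, y = b. From b = x, y = x. m = y and m < q, therefore y < q. Since y = x, x < q. Since l < x, l < q.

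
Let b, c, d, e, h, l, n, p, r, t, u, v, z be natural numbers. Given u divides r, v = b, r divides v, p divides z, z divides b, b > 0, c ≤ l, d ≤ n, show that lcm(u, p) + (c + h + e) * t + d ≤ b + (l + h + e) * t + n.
v = b and r divides v, hence r divides b. u divides r, so u divides b. p divides z and z divides b, therefore p divides b. u divides b, so lcm(u, p) divides b. b > 0, so lcm(u, p) ≤ b. c ≤ l, hence c + h ≤ l + h. Then c + h + e ≤ l + h + e. By multiplying by a non-negative, (c + h + e) * t ≤ (l + h + e) * t. Because d ≤ n, (c + h + e) * t + d ≤ (l + h + e) * t + n. Since lcm(u, p) ≤ b, lcm(u, p) + (c + h + e) * t + d ≤ b + (l + h + e) * t + n.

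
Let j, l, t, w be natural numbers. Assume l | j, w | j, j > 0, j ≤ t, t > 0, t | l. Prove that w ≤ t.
t | l and l | j, so t | j. Since j > 0, t ≤ j. Since j ≤ t, j = t. w | j, so w | t. t > 0, so w ≤ t.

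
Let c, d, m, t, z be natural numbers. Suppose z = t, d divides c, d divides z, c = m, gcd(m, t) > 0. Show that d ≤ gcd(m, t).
c = m and d divides c, therefore d divides m. Since z = t and d divides z, d divides t. d divides m, so d divides gcd(m, t). Because gcd(m, t) > 0, d ≤ gcd(m, t).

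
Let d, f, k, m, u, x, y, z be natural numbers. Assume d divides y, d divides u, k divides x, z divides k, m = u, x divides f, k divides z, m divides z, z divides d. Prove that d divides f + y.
k divides z and z divides k, hence k = z. From m = u and m divides z, u divides z. Since d divides u, d divides z. z divides d, so z = d. Since k = z, k = d. From k divides x and x divides f, k divides f. Since k = d, d divides f. Since d divides y, d divides f + y.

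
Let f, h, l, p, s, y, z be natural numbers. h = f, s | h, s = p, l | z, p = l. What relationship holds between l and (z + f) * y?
l | (z + f) * y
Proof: s = p and p = l, hence s = l. Since s | h, l | h. Since h = f, l | f. l | z, so l | z + f. Then l | (z + f) * y.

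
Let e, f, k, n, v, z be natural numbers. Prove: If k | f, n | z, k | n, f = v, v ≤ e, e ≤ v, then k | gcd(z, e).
Because k | n and n | z, k | z. Since v ≤ e and e ≤ v, v = e. Since f = v, f = e. Since k | f, k | e. k | z, so k | gcd(z, e).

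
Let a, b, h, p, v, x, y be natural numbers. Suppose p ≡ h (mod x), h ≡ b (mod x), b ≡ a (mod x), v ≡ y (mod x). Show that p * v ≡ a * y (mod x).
p ≡ h (mod x) and h ≡ b (mod x), thus p ≡ b (mod x). b ≡ a (mod x), so p ≡ a (mod x). Using v ≡ y (mod x), by multiplying congruences, p * v ≡ a * y (mod x).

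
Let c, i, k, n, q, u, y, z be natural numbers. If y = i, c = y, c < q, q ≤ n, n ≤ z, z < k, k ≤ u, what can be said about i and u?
i < u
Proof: c < q and q ≤ n, hence c < n. Since c = y, y < n. z < k and k ≤ u, hence z < u. n ≤ z, so n < u. y < n, so y < u. y = i, so i < u.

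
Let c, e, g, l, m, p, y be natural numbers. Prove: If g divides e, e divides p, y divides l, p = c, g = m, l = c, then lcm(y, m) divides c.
l = c and y divides l, therefore y divides c. From p = c and e divides p, e divides c. Since g divides e, g divides c. Since g = m, m divides c. Since y divides c, lcm(y, m) divides c.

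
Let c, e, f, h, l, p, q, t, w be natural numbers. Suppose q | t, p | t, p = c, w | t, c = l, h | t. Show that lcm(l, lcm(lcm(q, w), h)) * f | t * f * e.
p = c and p | t, hence c | t. Since c = l, l | t. q | t and w | t, therefore lcm(q, w) | t. Since h | t, lcm(lcm(q, w), h) | t. l | t, so lcm(l, lcm(lcm(q, w), h)) | t. Then lcm(l, lcm(lcm(q, w), h)) * f | t * f. Then lcm(l, lcm(lcm(q, w), h)) * f | t * f * e.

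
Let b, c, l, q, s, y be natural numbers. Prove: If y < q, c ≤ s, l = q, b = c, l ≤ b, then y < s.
From b = c and l ≤ b, l ≤ c. l = q, so q ≤ c. Since c ≤ s, q ≤ s. y < q, so y < s.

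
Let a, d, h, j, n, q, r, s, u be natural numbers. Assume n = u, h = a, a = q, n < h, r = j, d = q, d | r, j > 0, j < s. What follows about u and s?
u < s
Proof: Since h = a and a = q, h = q. Since n < h, n < q. n = u, so u < q. d = q and d | r, therefore q | r. Since r = j, q | j. j > 0, so q ≤ j. Since j < s, q < s. u < q, so u < s.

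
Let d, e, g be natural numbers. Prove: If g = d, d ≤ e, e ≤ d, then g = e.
d ≤ e and e ≤ d, so d = e. Since g = d, g = e.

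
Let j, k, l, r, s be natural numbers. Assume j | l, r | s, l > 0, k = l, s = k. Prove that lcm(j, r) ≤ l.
s = k and k = l, so s = l. r | s, so r | l. Since j | l, lcm(j, r) | l. l > 0, so lcm(j, r) ≤ l.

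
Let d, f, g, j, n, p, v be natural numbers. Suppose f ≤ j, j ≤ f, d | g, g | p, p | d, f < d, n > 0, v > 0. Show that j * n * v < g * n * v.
f ≤ j and j ≤ f, therefore f = j. g | p and p | d, hence g | d. Since d | g, d = g. Since f < d, f < g. f = j, so j < g. n > 0, so j * n < g * n. Since v > 0, j * n * v < g * n * v.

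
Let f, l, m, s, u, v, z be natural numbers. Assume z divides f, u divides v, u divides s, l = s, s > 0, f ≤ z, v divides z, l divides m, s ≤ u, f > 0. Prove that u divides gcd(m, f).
Because u divides s and s > 0, u ≤ s. Since s ≤ u, s = u. Since l = s and l divides m, s divides m. Since s = u, u divides m. Since z divides f and f > 0, z ≤ f. Because f ≤ z, z = f. From u divides v and v divides z, u divides z. Since z = f, u divides f. Since u divides m, u divides gcd(m, f).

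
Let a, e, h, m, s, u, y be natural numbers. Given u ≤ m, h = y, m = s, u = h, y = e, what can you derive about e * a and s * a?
e * a ≤ s * a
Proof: Because h = y and y = e, h = e. u = h and u ≤ m, thus h ≤ m. h = e, so e ≤ m. m = s, so e ≤ s. Then e * a ≤ s * a.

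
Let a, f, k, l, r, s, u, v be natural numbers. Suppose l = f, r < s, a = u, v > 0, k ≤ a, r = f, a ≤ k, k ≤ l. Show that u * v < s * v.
From k ≤ a and a ≤ k, k = a. a = u, so k = u. l = f and k ≤ l, so k ≤ f. k = u, so u ≤ f. From r = f and r < s, f < s. u ≤ f, so u < s. From v > 0, by multiplying by a positive, u * v < s * v.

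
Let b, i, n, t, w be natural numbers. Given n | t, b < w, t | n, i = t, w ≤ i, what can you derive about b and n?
b < n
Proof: t | n and n | t, thus t = n. i = t and w ≤ i, hence w ≤ t. Since b < w, b < t. t = n, so b < n.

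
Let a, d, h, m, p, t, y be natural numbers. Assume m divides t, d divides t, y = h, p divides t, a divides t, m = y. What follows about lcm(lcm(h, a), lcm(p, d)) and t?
lcm(lcm(h, a), lcm(p, d)) divides t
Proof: m = y and y = h, hence m = h. m divides t, so h divides t. Since a divides t, lcm(h, a) divides t. p divides t and d divides t, hence lcm(p, d) divides t. lcm(h, a) divides t, so lcm(lcm(h, a), lcm(p, d)) divides t.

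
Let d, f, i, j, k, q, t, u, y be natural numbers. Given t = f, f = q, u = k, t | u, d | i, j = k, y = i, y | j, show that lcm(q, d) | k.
From t = f and f = q, t = q. u = k and t | u, thus t | k. t = q, so q | k. y = i and y | j, thus i | j. Since j = k, i | k. Since d | i, d | k. Because q | k, lcm(q, d) | k.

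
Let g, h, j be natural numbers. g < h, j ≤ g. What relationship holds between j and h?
j < h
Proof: Because j ≤ g and g < h, by transitivity, j < h.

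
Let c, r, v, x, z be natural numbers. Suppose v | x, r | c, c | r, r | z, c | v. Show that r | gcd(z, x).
From c | r and r | c, c = r. Since c | v, r | v. Because v | x, r | x. r | z, so r | gcd(z, x).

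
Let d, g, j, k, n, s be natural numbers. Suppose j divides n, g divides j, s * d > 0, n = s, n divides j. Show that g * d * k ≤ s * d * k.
From j divides n and n divides j, j = n. n = s, so j = s. g divides j, so g divides s. Then g * d divides s * d. s * d > 0, so g * d ≤ s * d. By multiplying by a non-negative, g * d * k ≤ s * d * k.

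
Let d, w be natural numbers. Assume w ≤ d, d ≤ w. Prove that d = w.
w ≤ d and d ≤ w, so w = d. Then d = w.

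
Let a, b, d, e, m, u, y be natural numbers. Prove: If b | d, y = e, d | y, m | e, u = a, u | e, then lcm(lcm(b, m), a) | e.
y = e and d | y, thus d | e. b | d, so b | e. m | e, so lcm(b, m) | e. u = a and u | e, so a | e. lcm(b, m) | e, so lcm(lcm(b, m), a) | e.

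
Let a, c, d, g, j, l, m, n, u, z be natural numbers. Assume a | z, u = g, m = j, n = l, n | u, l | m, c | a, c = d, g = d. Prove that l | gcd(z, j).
Since u = g and n | u, n | g. Since n = l, l | g. g = d, so l | d. c | a and a | z, hence c | z. c = d, so d | z. l | d, so l | z. m = j and l | m, therefore l | j. Because l | z, l | gcd(z, j).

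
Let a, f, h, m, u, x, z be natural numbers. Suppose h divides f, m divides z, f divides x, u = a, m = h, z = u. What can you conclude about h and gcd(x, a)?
h divides gcd(x, a)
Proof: h divides f and f divides x, therefore h divides x. z = u and u = a, hence z = a. Because m = h and m divides z, h divides z. z = a, so h divides a. h divides x, so h divides gcd(x, a).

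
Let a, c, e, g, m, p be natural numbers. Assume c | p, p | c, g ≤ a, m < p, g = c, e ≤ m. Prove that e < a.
Because p | c and c | p, p = c. e ≤ m and m < p, therefore e < p. Since p = c, e < c. g = c and g ≤ a, thus c ≤ a. From e < c, e < a.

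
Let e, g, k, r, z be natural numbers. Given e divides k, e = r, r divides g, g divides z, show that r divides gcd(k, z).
e = r and e divides k, thus r divides k. r divides g and g divides z, thus r divides z. Since r divides k, r divides gcd(k, z).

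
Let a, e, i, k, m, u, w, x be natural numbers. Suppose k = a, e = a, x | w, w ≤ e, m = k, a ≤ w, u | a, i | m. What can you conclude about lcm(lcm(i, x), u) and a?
lcm(lcm(i, x), u) | a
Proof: Since m = k and k = a, m = a. i | m, so i | a. e = a and w ≤ e, so w ≤ a. From a ≤ w, w = a. From x | w, x | a. i | a, so lcm(i, x) | a. Because u | a, lcm(lcm(i, x), u) | a.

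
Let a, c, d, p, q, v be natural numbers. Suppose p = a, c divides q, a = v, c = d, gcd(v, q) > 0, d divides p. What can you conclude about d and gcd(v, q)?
d ≤ gcd(v, q)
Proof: p = a and a = v, hence p = v. d divides p, so d divides v. Because c = d and c divides q, d divides q. d divides v, so d divides gcd(v, q). Because gcd(v, q) > 0, d ≤ gcd(v, q).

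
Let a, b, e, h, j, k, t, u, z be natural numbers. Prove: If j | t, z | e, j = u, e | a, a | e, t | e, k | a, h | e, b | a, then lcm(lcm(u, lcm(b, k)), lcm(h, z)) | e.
From j | t and t | e, j | e. j = u, so u | e. Since a | e and e | a, a = e. b | a and k | a, thus lcm(b, k) | a. a = e, so lcm(b, k) | e. Because u | e, lcm(u, lcm(b, k)) | e. Since h | e and z | e, lcm(h, z) | e. lcm(u, lcm(b, k)) | e, so lcm(lcm(u, lcm(b, k)), lcm(h, z)) | e.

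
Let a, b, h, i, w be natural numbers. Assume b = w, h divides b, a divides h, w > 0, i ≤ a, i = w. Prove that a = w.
i = w and i ≤ a, hence w ≤ a. Since a divides h and h divides b, a divides b. Since b = w, a divides w. Since w > 0, a ≤ w. w ≤ a, so w = a. Then a = w.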